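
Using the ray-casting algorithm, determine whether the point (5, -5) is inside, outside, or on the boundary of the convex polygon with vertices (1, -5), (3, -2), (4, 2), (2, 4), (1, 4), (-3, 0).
The point (5, -5) lies strictly outside the polygon

Cast a horizontal ray to the right from the query point and count how many polygon edges it crosses (each edge strictly once or zero times, handled with the usual half-open convention). 
Parity of crossings → even ⇒ outside.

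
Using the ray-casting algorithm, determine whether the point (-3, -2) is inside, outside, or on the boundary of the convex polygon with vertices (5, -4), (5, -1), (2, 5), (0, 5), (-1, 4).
The point (-3, -2) lies strictly outside the polygon

Cast a horizontal ray to the right from the query point and count how many polygon edges it crosses (each edge strictly once or zero times, handled with the usual half-open convention). 
Parity of crossings → even ⇒ outside.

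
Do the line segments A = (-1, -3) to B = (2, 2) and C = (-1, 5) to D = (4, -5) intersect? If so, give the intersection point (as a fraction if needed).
Yes; intersection at (13/11, 7/11) (t = 8/11 on AB, s = 24/55 on CD)

Parametrize AB as A + t(B − A) = (-1 + 3 t, -3 + 5 t) and CD as C + s(D − C) = (-1 + 5 s, 5 + -10 s). Solve the linear system for (t, s). Determinant = 55 ≠ 0, so a unique intersection of the containing lines exists. Solution: t = 8/11, s = 24/55 — both in [0, 1], so the segments cross. Intersection point: (13/11, 7/11).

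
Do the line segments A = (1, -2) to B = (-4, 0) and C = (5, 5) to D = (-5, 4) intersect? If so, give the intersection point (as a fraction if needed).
No (intersection of containing lines falls outside at least one segment)

Parametrize and solve: t = 66/25, s = 43/25. At least one of these is outside [0, 1], so the segments do not intersect.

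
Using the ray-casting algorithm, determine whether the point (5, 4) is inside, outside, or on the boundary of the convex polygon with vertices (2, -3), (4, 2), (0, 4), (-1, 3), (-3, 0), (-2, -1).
The point (5, 4) lies strictly outside the polygon

Cast a horizontal ray to the right from the query point and count how many polygon edges it crosses (each edge strictly once or zero times, handled with the usual half-open convention). 
Parity of crossings → even ⇒ outside.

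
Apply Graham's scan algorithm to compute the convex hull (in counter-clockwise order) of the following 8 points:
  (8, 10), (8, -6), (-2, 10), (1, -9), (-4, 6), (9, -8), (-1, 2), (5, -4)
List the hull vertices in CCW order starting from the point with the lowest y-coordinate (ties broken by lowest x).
Hull (CCW) = [(1, -9), (9, -8), (8, 10), (-2, 10), (-4, 6)]

Graham scan procedure:
  1. Find the pivot p₀ = point with lowest y (tie → lowest x): (1, -9).
  2. Sort the remaining points by polar angle around p₀.
  3. Walk through sorted points, maintaining a stack; pop the top while the last three entries make a non-left turn (cross product ≤ 0).
  4. Final stack is the convex hull in CCW order: (1, -9), (9, -8), (8, 10), (-2, 10), (-4, 6).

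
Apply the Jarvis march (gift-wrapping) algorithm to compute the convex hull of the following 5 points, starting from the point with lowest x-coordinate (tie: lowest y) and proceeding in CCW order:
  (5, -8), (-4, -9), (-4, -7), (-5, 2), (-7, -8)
Hull (CCW) = [(-7, -8), (-4, -9), (5, -8), (-5, 2)]

Jarvis march: at each step, from the current hull vertex p, select the next vertex q as the point such that every other point lies strictly to the left of (or on) the directed line p → q. (Equivalently: for every other point r, the cross product (q − p) × (r − p) ≥ 0.)
Starting point (lowest x, tie lowest y): (-7, -8). Wrap until returning to start. Resulting hull: (-7, -8), (-4, -9), (5, -8), (-5, 2).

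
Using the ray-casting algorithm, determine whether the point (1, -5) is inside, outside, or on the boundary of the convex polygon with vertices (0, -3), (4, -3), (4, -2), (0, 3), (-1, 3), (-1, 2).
The point (1, -5) lies strictly outside the polygon

Cast a horizontal ray to the right from the query point and count how many polygon edges it crosses (each edge strictly once or zero times, handled with the usual half-open convention). 
Parity of crossings → even ⇒ outside.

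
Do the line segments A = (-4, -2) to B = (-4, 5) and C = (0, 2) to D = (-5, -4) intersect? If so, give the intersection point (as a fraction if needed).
No (intersection of containing lines falls outside at least one segment)

Parametrize and solve: t = -4/35, s = 4/5. At least one of these is outside [0, 1], so the segments do not intersect.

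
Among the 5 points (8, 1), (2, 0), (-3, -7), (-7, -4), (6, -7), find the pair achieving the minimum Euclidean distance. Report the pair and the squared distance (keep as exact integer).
Pair = ((-3, -7), (-7, -4)); squared distance = 25

Compute all C(5, 2) = 10 pairwise squared distances (x_i − x_j)² + (y_i − y_j)². The minimum is 25, attained by the pair ((-3, -7), (-7, -4)).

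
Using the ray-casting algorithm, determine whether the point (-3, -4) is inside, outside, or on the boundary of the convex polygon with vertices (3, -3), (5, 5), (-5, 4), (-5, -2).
The point (-3, -4) lies strictly outside the polygon

Cast a horizontal ray to the right from the query point and count how many polygon edges it crosses (each edge strictly once or zero times, handled with the usual half-open convention). 
Parity of crossings → even ⇒ outside.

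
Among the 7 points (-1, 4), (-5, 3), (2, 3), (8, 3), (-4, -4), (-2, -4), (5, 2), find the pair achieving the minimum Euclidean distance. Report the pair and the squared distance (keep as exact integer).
Pair = ((-4, -4), (-2, -4)); squared distance = 4

Compute all C(7, 2) = 21 pairwise squared distances (x_i − x_j)² + (y_i − y_j)². The minimum is 4, attained by the pair ((-4, -4), (-2, -4)).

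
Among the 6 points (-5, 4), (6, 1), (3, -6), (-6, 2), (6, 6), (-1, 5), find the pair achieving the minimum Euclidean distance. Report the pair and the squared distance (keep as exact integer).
Pair = ((-5, 4), (-6, 2)); squared distance = 5

Compute all C(6, 2) = 15 pairwise squared distances (x_i − x_j)² + (y_i − y_j)². The minimum is 5, attained by the pair ((-5, 4), (-6, 2)).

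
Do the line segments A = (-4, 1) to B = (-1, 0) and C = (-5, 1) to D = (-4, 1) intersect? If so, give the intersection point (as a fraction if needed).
Yes; intersection at (-4, 1) (t = 0 on AB, s = 1 on CD)

Parametrize AB as A + t(B − A) = (-4 + 3 t, 1 + -1 t) and CD as C + s(D − C) = (-5 + 1 s, 1 + 0 s). Solve the linear system for (t, s). Determinant = -1 ≠ 0, so a unique intersection of the containing lines exists. Solution: t = 0, s = 1 — both in [0, 1], so the segments cross. Intersection point: (-4, 1).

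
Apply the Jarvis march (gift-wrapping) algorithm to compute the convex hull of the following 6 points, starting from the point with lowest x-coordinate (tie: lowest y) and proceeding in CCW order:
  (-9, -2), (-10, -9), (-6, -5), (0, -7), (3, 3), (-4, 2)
Hull (CCW) = [(-10, -9), (0, -7), (3, 3), (-4, 2), (-9, -2)]

Jarvis march: at each step, from the current hull vertex p, select the next vertex q as the point such that every other point lies strictly to the left of (or on) the directed line p → q. (Equivalently: for every other point r, the cross product (q − p) × (r − p) ≥ 0.)
Starting point (lowest x, tie lowest y): (-10, -9). Wrap until returning to start. Resulting hull: (-10, -9), (0, -7), (3, 3), (-4, 2), (-9, -2).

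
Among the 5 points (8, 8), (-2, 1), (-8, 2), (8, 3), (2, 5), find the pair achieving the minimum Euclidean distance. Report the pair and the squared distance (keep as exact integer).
Pair = ((8, 8), (8, 3)); squared distance = 25

Compute all C(5, 2) = 10 pairwise squared distances (x_i − x_j)² + (y_i − y_j)². The minimum is 25, attained by the pair ((8, 8), (8, 3)).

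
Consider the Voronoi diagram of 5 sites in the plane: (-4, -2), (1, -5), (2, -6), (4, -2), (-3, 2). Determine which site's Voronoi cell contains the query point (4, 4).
Nearest site = (4, -2)

The Voronoi cell of site s contains exactly those query points closer to s than to any other site. Compute squared distances from q = (4, 4) to each site:
  (4 − 4)² + (-2 − 4)² = 36
  (-3 − 4)² + (2 − 4)² = 53
  (1 − 4)² + (-5 − 4)² = 90
  (-4 − 4)² + (-2 − 4)² = 100
  (2 − 4)² + (-6 − 4)² = 104
Minimum is attained by (4, -2), so q lies in its Voronoi cell.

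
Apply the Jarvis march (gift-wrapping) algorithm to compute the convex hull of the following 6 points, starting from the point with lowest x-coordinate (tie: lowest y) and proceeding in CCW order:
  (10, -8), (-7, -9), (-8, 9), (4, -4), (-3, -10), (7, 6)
Hull (CCW) = [(-8, 9), (-7, -9), (-3, -10), (10, -8), (7, 6)]

Jarvis march: at each step, from the current hull vertex p, select the next vertex q as the point such that every other point lies strictly to the left of (or on) the directed line p → q. (Equivalently: for every other point r, the cross product (q − p) × (r − p) ≥ 0.)
Starting point (lowest x, tie lowest y): (-8, 9). Wrap until returning to start. Resulting hull: (-8, 9), (-7, -9), (-3, -10), (10, -8), (7, 6).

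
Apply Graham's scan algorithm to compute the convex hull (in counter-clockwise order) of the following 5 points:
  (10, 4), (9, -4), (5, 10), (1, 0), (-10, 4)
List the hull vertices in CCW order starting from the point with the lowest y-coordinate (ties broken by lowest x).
Hull (CCW) = [(9, -4), (10, 4), (5, 10), (-10, 4)]

Graham scan procedure:
  1. Find the pivot p₀ = point with lowest y (tie → lowest x): (9, -4).
  2. Sort the remaining points by polar angle around p₀.
  3. Walk through sorted points, maintaining a stack; pop the top while the last three entries make a non-left turn (cross product ≤ 0).
  4. Final stack is the convex hull in CCW order: (9, -4), (10, 4), (5, 10), (-10, 4).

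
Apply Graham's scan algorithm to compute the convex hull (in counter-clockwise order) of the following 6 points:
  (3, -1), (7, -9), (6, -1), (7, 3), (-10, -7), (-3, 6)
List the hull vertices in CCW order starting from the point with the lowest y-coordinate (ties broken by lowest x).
Hull (CCW) = [(7, -9), (7, 3), (-3, 6), (-10, -7)]

Graham scan procedure:
  1. Find the pivot p₀ = point with lowest y (tie → lowest x): (7, -9).
  2. Sort the remaining points by polar angle around p₀.
  3. Walk through sorted points, maintaining a stack; pop the top while the last three entries make a non-left turn (cross product ≤ 0).
  4. Final stack is the convex hull in CCW order: (7, -9), (7, 3), (-3, 6), (-10, -7).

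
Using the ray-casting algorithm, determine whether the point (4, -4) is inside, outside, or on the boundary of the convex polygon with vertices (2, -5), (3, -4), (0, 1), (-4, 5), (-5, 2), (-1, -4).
The point (4, -4) lies strictly outside the polygon

Cast a horizontal ray to the right from the query point and count how many polygon edges it crosses (each edge strictly once or zero times, handled with the usual half-open convention). 
Parity of crossings → even ⇒ outside.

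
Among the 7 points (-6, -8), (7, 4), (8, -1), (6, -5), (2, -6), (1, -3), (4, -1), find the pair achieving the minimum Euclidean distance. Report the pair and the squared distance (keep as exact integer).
Pair = ((2, -6), (1, -3)); squared distance = 10

Compute all C(7, 2) = 21 pairwise squared distances (x_i − x_j)² + (y_i − y_j)². The minimum is 10, attained by the pair ((2, -6), (1, -3)).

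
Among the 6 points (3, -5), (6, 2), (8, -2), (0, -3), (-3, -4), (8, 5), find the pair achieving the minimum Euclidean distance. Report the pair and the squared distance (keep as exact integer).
Pair = ((0, -3), (-3, -4)); squared distance = 10

Compute all C(6, 2) = 15 pairwise squared distances (x_i − x_j)² + (y_i − y_j)². The minimum is 10, attained by the pair ((0, -3), (-3, -4)).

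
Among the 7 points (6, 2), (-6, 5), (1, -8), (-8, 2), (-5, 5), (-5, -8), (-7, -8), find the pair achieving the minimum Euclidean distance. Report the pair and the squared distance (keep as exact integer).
Pair = ((-6, 5), (-5, 5)); squared distance = 1

Compute all C(7, 2) = 21 pairwise squared distances (x_i − x_j)² + (y_i − y_j)². The minimum is 1, attained by the pair ((-6, 5), (-5, 5)).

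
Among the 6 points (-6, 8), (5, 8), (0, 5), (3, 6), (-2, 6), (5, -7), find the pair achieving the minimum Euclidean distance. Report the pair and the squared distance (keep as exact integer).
Pair = ((0, 5), (-2, 6)); squared distance = 5

Compute all C(6, 2) = 15 pairwise squared distances (x_i − x_j)² + (y_i − y_j)². The minimum is 5, attained by the pair ((0, 5), (-2, 6)).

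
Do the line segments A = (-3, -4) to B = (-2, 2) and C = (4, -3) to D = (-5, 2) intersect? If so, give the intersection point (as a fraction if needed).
Yes; intersection at (-133/59, 28/59) (t = 44/59 on AB, s = 41/59 on CD)

Parametrize AB as A + t(B − A) = (-3 + 1 t, -4 + 6 t) and CD as C + s(D − C) = (4 + -9 s, -3 + 5 s). Solve the linear system for (t, s). Determinant = -59 ≠ 0, so a unique intersection of the containing lines exists. Solution: t = 44/59, s = 41/59 — both in [0, 1], so the segments cross. Intersection point: (-133/59, 28/59).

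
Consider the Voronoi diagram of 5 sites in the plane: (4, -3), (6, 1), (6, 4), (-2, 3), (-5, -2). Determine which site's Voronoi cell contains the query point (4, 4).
Nearest site = (6, 4)

The Voronoi cell of site s contains exactly those query points closer to s than to any other site. Compute squared distances from q = (4, 4) to each site:
  (6 − 4)² + (4 − 4)² = 4
  (6 − 4)² + (1 − 4)² = 13
  (-2 − 4)² + (3 − 4)² = 37
  (4 − 4)² + (-3 − 4)² = 49
  (-5 − 4)² + (-2 − 4)² = 117
Minimum is attained by (6, 4), so q lies in its Voronoi cell.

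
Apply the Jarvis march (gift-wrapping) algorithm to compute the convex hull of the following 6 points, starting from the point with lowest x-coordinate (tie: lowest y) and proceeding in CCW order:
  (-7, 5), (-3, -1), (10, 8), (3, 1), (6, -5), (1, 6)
Hull (CCW) = [(-7, 5), (-3, -1), (6, -5), (10, 8)]

Jarvis march: at each step, from the current hull vertex p, select the next vertex q as the point such that every other point lies strictly to the left of (or on) the directed line p → q. (Equivalently: for every other point r, the cross product (q − p) × (r − p) ≥ 0.)
Starting point (lowest x, tie lowest y): (-7, 5). Wrap until returning to start. Resulting hull: (-7, 5), (-3, -1), (6, -5), (10, 8).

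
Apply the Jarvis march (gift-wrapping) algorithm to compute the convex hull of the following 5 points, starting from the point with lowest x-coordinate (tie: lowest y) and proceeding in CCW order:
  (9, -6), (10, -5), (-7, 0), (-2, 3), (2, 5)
Hull (CCW) = [(-7, 0), (9, -6), (10, -5), (2, 5), (-2, 3)]

Jarvis march: at each step, from the current hull vertex p, select the next vertex q as the point such that every other point lies strictly to the left of (or on) the directed line p → q. (Equivalently: for every other point r, the cross product (q − p) × (r − p) ≥ 0.)
Starting point (lowest x, tie lowest y): (-7, 0). Wrap until returning to start. Resulting hull: (-7, 0), (9, -6), (10, -5), (2, 5), (-2, 3).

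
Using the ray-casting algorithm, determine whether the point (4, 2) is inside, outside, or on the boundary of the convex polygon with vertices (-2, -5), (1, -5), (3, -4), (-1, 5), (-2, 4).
The point (4, 2) lies strictly outside the polygon

Cast a horizontal ray to the right from the query point and count how many polygon edges it crosses (each edge strictly once or zero times, handled with the usual half-open convention). 
Parity of crossings → even ⇒ outside.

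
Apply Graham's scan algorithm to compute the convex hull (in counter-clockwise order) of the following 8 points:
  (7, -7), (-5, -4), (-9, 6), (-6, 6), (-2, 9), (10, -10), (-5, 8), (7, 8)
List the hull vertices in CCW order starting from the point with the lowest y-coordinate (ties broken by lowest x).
Hull (CCW) = [(10, -10), (7, 8), (-2, 9), (-5, 8), (-9, 6), (-5, -4)]

Graham scan procedure:
  1. Find the pivot p₀ = point with lowest y (tie → lowest x): (10, -10).
  2. Sort the remaining points by polar angle around p₀.
  3. Walk through sorted points, maintaining a stack; pop the top while the last three entries make a non-left turn (cross product ≤ 0).
  4. Final stack is the convex hull in CCW order: (10, -10), (7, 8), (-2, 9), (-5, 8), (-9, 6), (-5, -4).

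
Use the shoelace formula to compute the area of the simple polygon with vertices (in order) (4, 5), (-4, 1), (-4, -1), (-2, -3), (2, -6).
Area = 47

Shoelace formula: Area = (1/2) |Σ_i (x_i · y_{i+1} − x_{i+1} · y_i)| (indices mod n). Compute each cross term:
  (4)(1) − (-4)(5) = 24
  (-4)(-1) − (-4)(1) = 8
  (-4)(-3) − (-2)(-1) = 10
  (-2)(-6) − (2)(-3) = 18
  (2)(5) − (4)(-6) = 34
Sum = 94, so (signed) Area = 94/2 = 47, |Area| = 47.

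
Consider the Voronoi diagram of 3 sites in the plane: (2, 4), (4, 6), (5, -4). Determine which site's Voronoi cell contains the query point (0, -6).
Nearest site = (5, -4)

The Voronoi cell of site s contains exactly those query points closer to s than to any other site. Compute squared distances from q = (0, -6) to each site:
  (5 − 0)² + (-4 − -6)² = 29
  (2 − 0)² + (4 − -6)² = 104
  (4 − 0)² + (6 − -6)² = 160
Minimum is attained by (5, -4), so q lies in its Voronoi cell.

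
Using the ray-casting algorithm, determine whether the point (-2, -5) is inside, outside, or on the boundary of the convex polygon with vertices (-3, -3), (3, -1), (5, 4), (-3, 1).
The point (-2, -5) lies strictly outside the polygon

Cast a horizontal ray to the right from the query point and count how many polygon edges it crosses (each edge strictly once or zero times, handled with the usual half-open convention). 
Parity of crossings → even ⇒ outside.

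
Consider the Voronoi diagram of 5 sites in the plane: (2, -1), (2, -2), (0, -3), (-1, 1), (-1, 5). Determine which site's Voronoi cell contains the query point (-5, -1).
Nearest site = (-1, 1)

The Voronoi cell of site s contains exactly those query points closer to s than to any other site. Compute squared distances from q = (-5, -1) to each site:
  (-1 − -5)² + (1 − -1)² = 20
  (0 − -5)² + (-3 − -1)² = 29
  (2 − -5)² + (-1 − -1)² = 49
  (2 − -5)² + (-2 − -1)² = 50
  (-1 − -5)² + (5 − -1)² = 52
Minimum is attained by (-1, 1), so q lies in its Voronoi cell.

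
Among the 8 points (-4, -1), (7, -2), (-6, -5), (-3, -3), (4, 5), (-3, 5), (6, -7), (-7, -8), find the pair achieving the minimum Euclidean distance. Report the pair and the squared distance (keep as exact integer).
Pair = ((-4, -1), (-3, -3)); squared distance = 5

Compute all C(8, 2) = 28 pairwise squared distances (x_i − x_j)² + (y_i − y_j)². The minimum is 5, attained by the pair ((-4, -1), (-3, -3)).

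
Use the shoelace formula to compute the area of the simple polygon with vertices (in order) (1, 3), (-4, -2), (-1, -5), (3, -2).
Area = 28

Shoelace formula: Area = (1/2) |Σ_i (x_i · y_{i+1} − x_{i+1} · y_i)| (indices mod n). Compute each cross term:
  (1)(-2) − (-4)(3) = 10
  (-4)(-5) − (-1)(-2) = 18
  (-1)(-2) − (3)(-5) = 17
  (3)(3) − (1)(-2) = 11
Sum = 56, so (signed) Area = 56/2 = 28, |Area| = 28.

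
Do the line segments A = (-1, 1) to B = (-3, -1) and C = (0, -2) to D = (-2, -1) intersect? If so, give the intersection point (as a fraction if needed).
No (intersection of containing lines falls outside at least one segment)

Parametrize and solve: t = 5/6, s = 4/3. At least one of these is outside [0, 1], so the segments do not intersect.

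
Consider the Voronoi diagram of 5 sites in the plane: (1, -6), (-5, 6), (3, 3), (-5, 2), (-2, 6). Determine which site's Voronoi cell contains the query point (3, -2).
Nearest site = (1, -6)

The Voronoi cell of site s contains exactly those query points closer to s than to any other site. Compute squared distances from q = (3, -2) to each site:
  (1 − 3)² + (-6 − -2)² = 20
  (3 − 3)² + (3 − -2)² = 25
  (-5 − 3)² + (2 − -2)² = 80
  (-2 − 3)² + (6 − -2)² = 89
  (-5 − 3)² + (6 − -2)² = 128
Minimum is attained by (1, -6), so q lies in its Voronoi cell.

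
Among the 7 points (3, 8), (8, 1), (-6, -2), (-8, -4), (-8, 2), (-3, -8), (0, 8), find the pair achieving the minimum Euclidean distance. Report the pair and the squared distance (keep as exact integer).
Pair = ((-6, -2), (-8, -4)); squared distance = 8

Compute all C(7, 2) = 21 pairwise squared distances (x_i − x_j)² + (y_i − y_j)². The minimum is 8, attained by the pair ((-6, -2), (-8, -4)).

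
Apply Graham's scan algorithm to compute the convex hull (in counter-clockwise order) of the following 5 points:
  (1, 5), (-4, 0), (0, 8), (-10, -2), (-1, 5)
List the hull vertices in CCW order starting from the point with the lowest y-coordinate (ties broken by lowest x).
Hull (CCW) = [(-10, -2), (-4, 0), (1, 5), (0, 8)]

Graham scan procedure:
  1. Find the pivot p₀ = point with lowest y (tie → lowest x): (-10, -2).
  2. Sort the remaining points by polar angle around p₀.
  3. Walk through sorted points, maintaining a stack; pop the top while the last three entries make a non-left turn (cross product ≤ 0).
  4. Final stack is the convex hull in CCW order: (-10, -2), (-4, 0), (1, 5), (0, 8).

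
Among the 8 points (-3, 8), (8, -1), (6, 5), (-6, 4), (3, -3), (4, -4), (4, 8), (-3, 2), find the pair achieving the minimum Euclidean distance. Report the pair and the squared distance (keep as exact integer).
Pair = ((3, -3), (4, -4)); squared distance = 2

Compute all C(8, 2) = 28 pairwise squared distances (x_i − x_j)² + (y_i − y_j)². The minimum is 2, attained by the pair ((3, -3), (4, -4)).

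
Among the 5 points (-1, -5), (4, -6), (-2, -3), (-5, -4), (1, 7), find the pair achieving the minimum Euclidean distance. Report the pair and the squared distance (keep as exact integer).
Pair = ((-1, -5), (-2, -3)); squared distance = 5

Compute all C(5, 2) = 10 pairwise squared distances (x_i − x_j)² + (y_i − y_j)². The minimum is 5, attained by the pair ((-1, -5), (-2, -3)).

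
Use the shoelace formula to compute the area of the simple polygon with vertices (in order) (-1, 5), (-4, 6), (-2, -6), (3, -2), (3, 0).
Area = 93/2

Shoelace formula: Area = (1/2) |Σ_i (x_i · y_{i+1} − x_{i+1} · y_i)| (indices mod n). Compute each cross term:
  (-1)(6) − (-4)(5) = 14
  (-4)(-6) − (-2)(6) = 36
  (-2)(-2) − (3)(-6) = 22
  (3)(0) − (3)(-2) = 6
  (3)(5) − (-1)(0) = 15
Sum = 93, so (signed) Area = 93/2 = 93/2, |Area| = 93/2.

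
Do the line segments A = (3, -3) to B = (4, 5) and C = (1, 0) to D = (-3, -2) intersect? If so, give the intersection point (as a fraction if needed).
No (intersection of containing lines falls outside at least one segment)

Parametrize and solve: t = 8/15, s = -19/30. At least one of these is outside [0, 1], so the segments do not intersect.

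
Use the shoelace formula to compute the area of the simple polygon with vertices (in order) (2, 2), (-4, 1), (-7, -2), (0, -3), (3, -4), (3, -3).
Area = 35

Shoelace formula: Area = (1/2) |Σ_i (x_i · y_{i+1} − x_{i+1} · y_i)| (indices mod n). Compute each cross term:
  (2)(1) − (-4)(2) = 10
  (-4)(-2) − (-7)(1) = 15
  (-7)(-3) − (0)(-2) = 21
  (0)(-4) − (3)(-3) = 9
  (3)(-3) − (3)(-4) = 3
  (3)(2) − (2)(-3) = 12
Sum = 70, so (signed) Area = 70/2 = 35, |Area| = 35.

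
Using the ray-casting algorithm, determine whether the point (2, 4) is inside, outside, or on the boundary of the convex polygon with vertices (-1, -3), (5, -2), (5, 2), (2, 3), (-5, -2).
The point (2, 4) lies strictly outside the polygon

Cast a horizontal ray to the right from the query point and count how many polygon edges it crosses (each edge strictly once or zero times, handled with the usual half-open convention). 
Parity of crossings → even ⇒ outside.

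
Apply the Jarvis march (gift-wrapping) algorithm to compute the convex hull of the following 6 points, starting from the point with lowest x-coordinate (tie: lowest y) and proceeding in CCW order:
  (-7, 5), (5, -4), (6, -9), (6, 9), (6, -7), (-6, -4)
Hull (CCW) = [(-7, 5), (-6, -4), (6, -9), (6, 9)]

Jarvis march: at each step, from the current hull vertex p, select the next vertex q as the point such that every other point lies strictly to the left of (or on) the directed line p → q. (Equivalently: for every other point r, the cross product (q − p) × (r − p) ≥ 0.)
Starting point (lowest x, tie lowest y): (-7, 5). Wrap until returning to start. Resulting hull: (-7, 5), (-6, -4), (6, -9), (6, 9).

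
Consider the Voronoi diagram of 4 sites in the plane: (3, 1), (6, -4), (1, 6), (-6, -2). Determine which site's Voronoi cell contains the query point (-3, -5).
Nearest site = (-6, -2)

The Voronoi cell of site s contains exactly those query points closer to s than to any other site. Compute squared distances from q = (-3, -5) to each site:
  (-6 − -3)² + (-2 − -5)² = 18
  (3 − -3)² + (1 − -5)² = 72
  (6 − -3)² + (-4 − -5)² = 82
  (1 − -3)² + (6 − -5)² = 137
Minimum is attained by (-6, -2), so q lies in its Voronoi cell.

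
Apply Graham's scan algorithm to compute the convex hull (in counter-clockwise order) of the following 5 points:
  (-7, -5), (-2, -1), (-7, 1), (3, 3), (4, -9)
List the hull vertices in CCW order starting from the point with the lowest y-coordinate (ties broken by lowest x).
Hull (CCW) = [(4, -9), (3, 3), (-7, 1), (-7, -5)]

Graham scan procedure:
  1. Find the pivot p₀ = point with lowest y (tie → lowest x): (4, -9).
  2. Sort the remaining points by polar angle around p₀.
  3. Walk through sorted points, maintaining a stack; pop the top while the last three entries make a non-left turn (cross product ≤ 0).
  4. Final stack is the convex hull in CCW order: (4, -9), (3, 3), (-7, 1), (-7, -5).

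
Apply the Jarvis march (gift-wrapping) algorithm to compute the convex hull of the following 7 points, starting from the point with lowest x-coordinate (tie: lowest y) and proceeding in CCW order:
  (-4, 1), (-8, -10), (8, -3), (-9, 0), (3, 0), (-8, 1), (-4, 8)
Hull (CCW) = [(-9, 0), (-8, -10), (8, -3), (-4, 8)]

Jarvis march: at each step, from the current hull vertex p, select the next vertex q as the point such that every other point lies strictly to the left of (or on) the directed line p → q. (Equivalently: for every other point r, the cross product (q − p) × (r − p) ≥ 0.)
Starting point (lowest x, tie lowest y): (-9, 0). Wrap until returning to start. Resulting hull: (-9, 0), (-8, -10), (8, -3), (-4, 8).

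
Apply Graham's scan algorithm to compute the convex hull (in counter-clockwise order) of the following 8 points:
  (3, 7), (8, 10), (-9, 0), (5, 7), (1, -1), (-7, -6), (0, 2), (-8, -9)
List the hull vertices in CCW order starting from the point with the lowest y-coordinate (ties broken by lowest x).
Hull (CCW) = [(-8, -9), (1, -1), (8, 10), (-9, 0)]

Graham scan procedure:
  1. Find the pivot p₀ = point with lowest y (tie → lowest x): (-8, -9).
  2. Sort the remaining points by polar angle around p₀.
  3. Walk through sorted points, maintaining a stack; pop the top while the last three entries make a non-left turn (cross product ≤ 0).
  4. Final stack is the convex hull in CCW order: (-8, -9), (1, -1), (8, 10), (-9, 0).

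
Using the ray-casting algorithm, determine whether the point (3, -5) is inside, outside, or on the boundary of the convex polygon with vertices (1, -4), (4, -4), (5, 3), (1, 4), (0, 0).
The point (3, -5) lies strictly outside the polygon

Cast a horizontal ray to the right from the query point and count how many polygon edges it crosses (each edge strictly once or zero times, handled with the usual half-open convention). 
Parity of crossings → even ⇒ outside.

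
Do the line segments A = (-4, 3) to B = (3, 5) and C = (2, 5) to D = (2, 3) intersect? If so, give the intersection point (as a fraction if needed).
Yes; intersection at (2, 33/7) (t = 6/7 on AB, s = 1/7 on CD)

Parametrize AB as A + t(B − A) = (-4 + 7 t, 3 + 2 t) and CD as C + s(D − C) = (2 + 0 s, 5 + -2 s). Solve the linear system for (t, s). Determinant = 14 ≠ 0, so a unique intersection of the containing lines exists. Solution: t = 6/7, s = 1/7 — both in [0, 1], so the segments cross. Intersection point: (2, 33/7).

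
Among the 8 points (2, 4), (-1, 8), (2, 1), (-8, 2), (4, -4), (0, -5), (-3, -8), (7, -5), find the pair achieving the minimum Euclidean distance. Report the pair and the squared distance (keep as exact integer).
Pair = ((2, 4), (2, 1)); squared distance = 9

Compute all C(8, 2) = 28 pairwise squared distances (x_i − x_j)² + (y_i − y_j)². The minimum is 9, attained by the pair ((2, 4), (2, 1)).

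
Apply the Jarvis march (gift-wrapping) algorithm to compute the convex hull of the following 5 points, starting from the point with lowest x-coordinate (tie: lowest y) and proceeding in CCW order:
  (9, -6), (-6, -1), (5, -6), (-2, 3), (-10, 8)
Hull (CCW) = [(-10, 8), (-6, -1), (5, -6), (9, -6), (-2, 3)]

Jarvis march: at each step, from the current hull vertex p, select the next vertex q as the point such that every other point lies strictly to the left of (or on) the directed line p → q. (Equivalently: for every other point r, the cross product (q − p) × (r − p) ≥ 0.)
Starting point (lowest x, tie lowest y): (-10, 8). Wrap until returning to start. Resulting hull: (-10, 8), (-6, -1), (5, -6), (9, -6), (-2, 3).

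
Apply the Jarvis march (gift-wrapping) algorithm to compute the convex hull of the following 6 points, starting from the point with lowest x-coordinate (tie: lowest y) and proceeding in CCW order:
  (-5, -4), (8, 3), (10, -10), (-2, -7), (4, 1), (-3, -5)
Hull (CCW) = [(-5, -4), (-2, -7), (10, -10), (8, 3), (4, 1)]

Jarvis march: at each step, from the current hull vertex p, select the next vertex q as the point such that every other point lies strictly to the left of (or on) the directed line p → q. (Equivalently: for every other point r, the cross product (q − p) × (r − p) ≥ 0.)
Starting point (lowest x, tie lowest y): (-5, -4). Wrap until returning to start. Resulting hull: (-5, -4), (-2, -7), (10, -10), (8, 3), (4, 1).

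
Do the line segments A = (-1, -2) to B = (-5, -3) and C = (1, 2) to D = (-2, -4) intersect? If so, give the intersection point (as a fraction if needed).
Yes; intersection at (-1, -2) (t = 0 on AB, s = 2/3 on CD)

Parametrize AB as A + t(B − A) = (-1 + -4 t, -2 + -1 t) and CD as C + s(D − C) = (1 + -3 s, 2 + -6 s). Solve the linear system for (t, s). Determinant = -21 ≠ 0, so a unique intersection of the containing lines exists. Solution: t = 0, s = 2/3 — both in [0, 1], so the segments cross. Intersection point: (-1, -2).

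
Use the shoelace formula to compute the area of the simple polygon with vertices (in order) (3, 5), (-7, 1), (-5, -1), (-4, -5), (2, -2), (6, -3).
Area = 67

Shoelace formula: Area = (1/2) |Σ_i (x_i · y_{i+1} − x_{i+1} · y_i)| (indices mod n). Compute each cross term:
  (3)(1) − (-7)(5) = 38
  (-7)(-1) − (-5)(1) = 12
  (-5)(-5) − (-4)(-1) = 21
  (-4)(-2) − (2)(-5) = 18
  (2)(-3) − (6)(-2) = 6
  (6)(5) − (3)(-3) = 39
Sum = 134, so (signed) Area = 134/2 = 67, |Area| = 67.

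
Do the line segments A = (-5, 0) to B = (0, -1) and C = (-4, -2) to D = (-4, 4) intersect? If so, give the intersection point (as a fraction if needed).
Yes; intersection at (-4, -1/5) (t = 1/5 on AB, s = 3/10 on CD)

Parametrize AB as A + t(B − A) = (-5 + 5 t, 0 + -1 t) and CD as C + s(D − C) = (-4 + 0 s, -2 + 6 s). Solve the linear system for (t, s). Determinant = -30 ≠ 0, so a unique intersection of the containing lines exists. Solution: t = 1/5, s = 3/10 — both in [0, 1], so the segments cross. Intersection point: (-4, -1/5).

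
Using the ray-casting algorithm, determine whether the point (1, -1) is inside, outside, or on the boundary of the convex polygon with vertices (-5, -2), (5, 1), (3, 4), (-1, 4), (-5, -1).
The point (1, -1) lies strictly outside the polygon

Cast a horizontal ray to the right from the query point and count how many polygon edges it crosses (each edge strictly once or zero times, handled with the usual half-open convention). 
Parity of crossings → even ⇒ outside.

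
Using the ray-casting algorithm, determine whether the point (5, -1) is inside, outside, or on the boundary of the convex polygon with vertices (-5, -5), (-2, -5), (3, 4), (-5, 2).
The point (5, -1) lies strictly outside the polygon

Cast a horizontal ray to the right from the query point and count how many polygon edges it crosses (each edge strictly once or zero times, handled with the usual half-open convention). 
Parity of crossings → even ⇒ outside.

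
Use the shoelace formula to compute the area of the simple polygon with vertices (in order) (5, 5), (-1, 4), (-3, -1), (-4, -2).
Area = 15

Shoelace formula: Area = (1/2) |Σ_i (x_i · y_{i+1} − x_{i+1} · y_i)| (indices mod n). Compute each cross term:
  (5)(4) − (-1)(5) = 25
  (-1)(-1) − (-3)(4) = 13
  (-3)(-2) − (-4)(-1) = 2
  (-4)(5) − (5)(-2) = -10
Sum = 30, so (signed) Area = 30/2 = 15, |Area| = 15.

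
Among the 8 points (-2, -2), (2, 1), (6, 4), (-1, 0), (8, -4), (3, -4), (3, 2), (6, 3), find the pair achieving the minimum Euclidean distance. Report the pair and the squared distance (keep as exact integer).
Pair = ((6, 4), (6, 3)); squared distance = 1

Compute all C(8, 2) = 28 pairwise squared distances (x_i − x_j)² + (y_i − y_j)². The minimum is 1, attained by the pair ((6, 4), (6, 3)).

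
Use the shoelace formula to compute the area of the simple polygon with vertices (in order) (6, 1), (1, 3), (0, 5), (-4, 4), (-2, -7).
Area = 59

Shoelace formula: Area = (1/2) |Σ_i (x_i · y_{i+1} − x_{i+1} · y_i)| (indices mod n). Compute each cross term:
  (6)(3) − (1)(1) = 17
  (1)(5) − (0)(3) = 5
  (0)(4) − (-4)(5) = 20
  (-4)(-7) − (-2)(4) = 36
  (-2)(1) − (6)(-7) = 40
Sum = 118, so (signed) Area = 118/2 = 59, |Area| = 59.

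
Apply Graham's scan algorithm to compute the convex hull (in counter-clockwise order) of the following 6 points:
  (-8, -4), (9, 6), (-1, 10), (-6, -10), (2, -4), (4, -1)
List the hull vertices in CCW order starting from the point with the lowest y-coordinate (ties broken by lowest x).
Hull (CCW) = [(-6, -10), (2, -4), (9, 6), (-1, 10), (-8, -4)]

Graham scan procedure:
  1. Find the pivot p₀ = point with lowest y (tie → lowest x): (-6, -10).
  2. Sort the remaining points by polar angle around p₀.
  3. Walk through sorted points, maintaining a stack; pop the top while the last three entries make a non-left turn (cross product ≤ 0).
  4. Final stack is the convex hull in CCW order: (-6, -10), (2, -4), (9, 6), (-1, 10), (-8, -4).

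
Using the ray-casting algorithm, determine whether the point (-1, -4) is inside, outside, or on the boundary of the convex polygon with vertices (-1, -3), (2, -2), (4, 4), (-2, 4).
The point (-1, -4) lies strictly outside the polygon

Cast a horizontal ray to the right from the query point and count how many polygon edges it crosses (each edge strictly once or zero times, handled with the usual half-open convention). 
Parity of crossings → even ⇒ outside.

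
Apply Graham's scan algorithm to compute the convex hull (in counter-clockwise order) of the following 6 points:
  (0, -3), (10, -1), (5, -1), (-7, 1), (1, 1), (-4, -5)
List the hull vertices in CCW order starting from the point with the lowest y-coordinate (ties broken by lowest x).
Hull (CCW) = [(-4, -5), (10, -1), (1, 1), (-7, 1)]

Graham scan procedure:
  1. Find the pivot p₀ = point with lowest y (tie → lowest x): (-4, -5).
  2. Sort the remaining points by polar angle around p₀.
  3. Walk through sorted points, maintaining a stack; pop the top while the last three entries make a non-left turn (cross product ≤ 0).
  4. Final stack is the convex hull in CCW order: (-4, -5), (10, -1), (1, 1), (-7, 1).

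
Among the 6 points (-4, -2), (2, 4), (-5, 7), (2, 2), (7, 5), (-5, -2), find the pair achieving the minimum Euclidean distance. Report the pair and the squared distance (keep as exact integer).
Pair = ((-4, -2), (-5, -2)); squared distance = 1

Compute all C(6, 2) = 15 pairwise squared distances (x_i − x_j)² + (y_i − y_j)². The minimum is 1, attained by the pair ((-4, -2), (-5, -2)).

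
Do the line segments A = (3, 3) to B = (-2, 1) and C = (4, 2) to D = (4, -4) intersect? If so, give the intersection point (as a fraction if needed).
No (intersection of containing lines falls outside at least one segment)

Parametrize and solve: t = -1/5, s = -7/30. At least one of these is outside [0, 1], so the segments do not intersect.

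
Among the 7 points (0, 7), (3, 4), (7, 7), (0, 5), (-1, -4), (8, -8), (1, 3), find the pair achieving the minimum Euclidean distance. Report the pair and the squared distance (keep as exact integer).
Pair = ((0, 7), (0, 5)); squared distance = 4

Compute all C(7, 2) = 21 pairwise squared distances (x_i − x_j)² + (y_i − y_j)². The minimum is 4, attained by the pair ((0, 7), (0, 5)).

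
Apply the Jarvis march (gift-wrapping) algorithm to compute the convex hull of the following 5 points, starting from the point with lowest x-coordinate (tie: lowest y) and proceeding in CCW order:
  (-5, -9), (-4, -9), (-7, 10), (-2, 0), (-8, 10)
Hull (CCW) = [(-8, 10), (-5, -9), (-4, -9), (-2, 0), (-7, 10)]

Jarvis march: at each step, from the current hull vertex p, select the next vertex q as the point such that every other point lies strictly to the left of (or on) the directed line p → q. (Equivalently: for every other point r, the cross product (q − p) × (r − p) ≥ 0.)
Starting point (lowest x, tie lowest y): (-8, 10). Wrap until returning to start. Resulting hull: (-8, 10), (-5, -9), (-4, -9), (-2, 0), (-7, 10).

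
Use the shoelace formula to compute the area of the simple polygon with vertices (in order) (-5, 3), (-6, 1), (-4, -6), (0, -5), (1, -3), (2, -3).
Area = 36

Shoelace formula: Area = (1/2) |Σ_i (x_i · y_{i+1} − x_{i+1} · y_i)| (indices mod n). Compute each cross term:
  (-5)(1) − (-6)(3) = 13
  (-6)(-6) − (-4)(1) = 40
  (-4)(-5) − (0)(-6) = 20
  (0)(-3) − (1)(-5) = 5
  (1)(-3) − (2)(-3) = 3
  (2)(3) − (-5)(-3) = -9
Sum = 72, so (signed) Area = 72/2 = 36, |Area| = 36.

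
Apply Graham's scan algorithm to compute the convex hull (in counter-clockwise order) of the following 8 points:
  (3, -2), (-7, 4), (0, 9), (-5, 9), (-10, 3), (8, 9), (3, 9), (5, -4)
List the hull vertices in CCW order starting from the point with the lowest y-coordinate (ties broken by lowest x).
Hull (CCW) = [(5, -4), (8, 9), (-5, 9), (-10, 3)]

Graham scan procedure:
  1. Find the pivot p₀ = point with lowest y (tie → lowest x): (5, -4).
  2. Sort the remaining points by polar angle around p₀.
  3. Walk through sorted points, maintaining a stack; pop the top while the last three entries make a non-left turn (cross product ≤ 0).
  4. Final stack is the convex hull in CCW order: (5, -4), (8, 9), (-5, 9), (-10, 3).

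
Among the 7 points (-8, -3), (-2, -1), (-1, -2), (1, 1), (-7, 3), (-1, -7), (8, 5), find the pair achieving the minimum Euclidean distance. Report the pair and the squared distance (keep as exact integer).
Pair = ((-2, -1), (-1, -2)); squared distance = 2

Compute all C(7, 2) = 21 pairwise squared distances (x_i − x_j)² + (y_i − y_j)². The minimum is 2, attained by the pair ((-2, -1), (-1, -2)).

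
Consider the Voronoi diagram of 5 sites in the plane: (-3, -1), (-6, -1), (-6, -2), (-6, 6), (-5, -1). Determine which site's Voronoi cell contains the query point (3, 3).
Nearest site = (-3, -1)

The Voronoi cell of site s contains exactly those query points closer to s than to any other site. Compute squared distances from q = (3, 3) to each site:
  (-3 − 3)² + (-1 − 3)² = 52
  (-5 − 3)² + (-1 − 3)² = 80
  (-6 − 3)² + (6 − 3)² = 90
  (-6 − 3)² + (-1 − 3)² = 97
  (-6 − 3)² + (-2 − 3)² = 106
Minimum is attained by (-3, -1), so q lies in its Voronoi cell.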